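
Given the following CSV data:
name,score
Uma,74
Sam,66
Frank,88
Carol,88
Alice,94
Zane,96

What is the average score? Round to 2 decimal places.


Scores: 74, 66, 88, 88, 94, 96
Sum = 506
Count = 6
Average = 506 / 6 = 84.33

ANSWER: 84.33


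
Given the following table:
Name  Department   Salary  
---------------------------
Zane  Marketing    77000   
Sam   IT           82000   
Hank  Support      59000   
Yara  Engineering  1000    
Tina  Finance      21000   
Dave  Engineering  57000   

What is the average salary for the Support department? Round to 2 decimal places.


Support department members:
  Hank: 59000
Sum = 59000
Count = 1
Average = 59000 / 1 = 59000.00

ANSWER: 59000.00


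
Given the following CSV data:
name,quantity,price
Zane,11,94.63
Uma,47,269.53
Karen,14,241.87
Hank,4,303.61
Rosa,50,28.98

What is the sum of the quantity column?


Values in 'quantity' column:
  Row 1: 11
  Row 2: 47
  Row 3: 14
  Row 4: 4
  Row 5: 50
Sum = 11 + 47 + 14 + 4 + 50 = 126

ANSWER: 126


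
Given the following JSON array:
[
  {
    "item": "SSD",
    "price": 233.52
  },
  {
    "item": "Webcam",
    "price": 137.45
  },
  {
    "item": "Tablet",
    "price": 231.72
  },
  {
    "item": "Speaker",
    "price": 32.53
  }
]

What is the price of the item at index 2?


Array index 2 -> Tablet
price = 231.72

ANSWER: 231.72


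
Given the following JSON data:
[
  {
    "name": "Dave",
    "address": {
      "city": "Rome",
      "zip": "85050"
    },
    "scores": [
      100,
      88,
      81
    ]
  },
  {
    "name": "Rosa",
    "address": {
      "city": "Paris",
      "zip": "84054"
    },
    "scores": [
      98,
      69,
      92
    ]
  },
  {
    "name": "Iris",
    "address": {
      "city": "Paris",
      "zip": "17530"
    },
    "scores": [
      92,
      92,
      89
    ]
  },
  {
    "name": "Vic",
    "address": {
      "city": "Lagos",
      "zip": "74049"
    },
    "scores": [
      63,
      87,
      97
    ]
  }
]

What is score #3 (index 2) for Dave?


Path: records[0].scores[2]
Value: 81

ANSWER: 81


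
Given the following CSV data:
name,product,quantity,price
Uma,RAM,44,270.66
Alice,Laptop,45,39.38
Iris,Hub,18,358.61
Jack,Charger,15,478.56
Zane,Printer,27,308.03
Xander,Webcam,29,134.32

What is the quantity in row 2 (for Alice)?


Row 2: Alice
Column 'quantity' = 45

ANSWER: 45


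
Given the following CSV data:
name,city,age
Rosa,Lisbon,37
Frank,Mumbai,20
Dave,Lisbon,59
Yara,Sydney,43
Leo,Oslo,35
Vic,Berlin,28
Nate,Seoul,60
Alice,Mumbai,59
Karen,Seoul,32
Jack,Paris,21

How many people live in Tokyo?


Scanning city column for 'Tokyo':
Total matches: 0

ANSWER: 0


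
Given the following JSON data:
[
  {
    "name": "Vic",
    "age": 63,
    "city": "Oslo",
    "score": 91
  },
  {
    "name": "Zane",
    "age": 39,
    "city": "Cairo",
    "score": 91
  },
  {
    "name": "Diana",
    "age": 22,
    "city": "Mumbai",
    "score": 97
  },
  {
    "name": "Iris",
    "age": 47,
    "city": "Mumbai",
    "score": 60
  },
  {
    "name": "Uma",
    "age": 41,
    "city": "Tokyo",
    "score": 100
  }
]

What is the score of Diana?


Looking up record where name = Diana
Record index: 2
Field 'score' = 97

ANSWER: 97


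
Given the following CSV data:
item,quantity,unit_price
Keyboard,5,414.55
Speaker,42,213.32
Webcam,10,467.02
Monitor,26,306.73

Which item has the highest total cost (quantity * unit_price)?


Computing row totals:
  Keyboard: 2072.75
  Speaker: 8959.44
  Webcam: 4670.2
  Monitor: 7974.98
Maximum: Speaker (8959.44)

ANSWER: Speaker


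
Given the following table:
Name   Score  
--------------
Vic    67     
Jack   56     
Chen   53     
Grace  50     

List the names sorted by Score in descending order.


Sorting by Score (descending):
  Vic: 67
  Jack: 56
  Chen: 53
  Grace: 50


ANSWER: Vic, Jack, Chen, Grace


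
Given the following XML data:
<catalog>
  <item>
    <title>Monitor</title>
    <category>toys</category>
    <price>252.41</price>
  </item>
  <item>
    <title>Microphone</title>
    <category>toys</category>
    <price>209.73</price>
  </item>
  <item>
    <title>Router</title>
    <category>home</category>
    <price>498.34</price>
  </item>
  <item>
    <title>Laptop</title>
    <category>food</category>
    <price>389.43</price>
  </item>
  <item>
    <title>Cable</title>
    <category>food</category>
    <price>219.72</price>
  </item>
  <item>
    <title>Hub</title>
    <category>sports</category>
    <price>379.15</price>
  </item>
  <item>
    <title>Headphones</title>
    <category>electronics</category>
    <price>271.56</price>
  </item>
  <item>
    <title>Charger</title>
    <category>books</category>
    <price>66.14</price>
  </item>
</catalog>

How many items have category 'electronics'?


Scanning <item> elements for <category>electronics</category>:
  Item 7: Headphones -> MATCH
Count: 1

ANSWER: 1


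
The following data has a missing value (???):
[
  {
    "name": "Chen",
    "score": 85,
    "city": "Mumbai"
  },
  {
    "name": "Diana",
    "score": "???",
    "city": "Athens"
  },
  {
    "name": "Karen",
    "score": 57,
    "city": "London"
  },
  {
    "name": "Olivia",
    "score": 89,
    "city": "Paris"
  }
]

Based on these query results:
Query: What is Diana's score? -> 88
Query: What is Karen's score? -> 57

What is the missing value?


The missing value is Diana's score
From query: Diana's score = 88

ANSWER: 88


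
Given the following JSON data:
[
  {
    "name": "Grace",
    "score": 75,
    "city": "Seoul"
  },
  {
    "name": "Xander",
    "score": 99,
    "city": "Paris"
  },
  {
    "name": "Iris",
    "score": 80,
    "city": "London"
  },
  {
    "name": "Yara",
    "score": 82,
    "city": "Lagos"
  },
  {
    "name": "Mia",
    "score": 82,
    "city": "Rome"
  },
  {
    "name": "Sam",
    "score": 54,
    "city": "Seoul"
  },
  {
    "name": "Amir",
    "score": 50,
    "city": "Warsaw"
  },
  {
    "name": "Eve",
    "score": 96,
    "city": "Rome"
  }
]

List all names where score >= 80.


Filtering records where score >= 80:
  Grace (score=75) -> no
  Xander (score=99) -> YES
  Iris (score=80) -> YES
  Yara (score=82) -> YES
  Mia (score=82) -> YES
  Sam (score=54) -> no
  Amir (score=50) -> no
  Eve (score=96) -> YES


ANSWER: Xander, Iris, Yara, Mia, Eve


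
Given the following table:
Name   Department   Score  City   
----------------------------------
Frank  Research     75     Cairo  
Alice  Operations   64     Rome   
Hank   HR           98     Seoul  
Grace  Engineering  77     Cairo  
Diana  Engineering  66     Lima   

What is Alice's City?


Row 2: Alice
City = Rome

ANSWER: Rome


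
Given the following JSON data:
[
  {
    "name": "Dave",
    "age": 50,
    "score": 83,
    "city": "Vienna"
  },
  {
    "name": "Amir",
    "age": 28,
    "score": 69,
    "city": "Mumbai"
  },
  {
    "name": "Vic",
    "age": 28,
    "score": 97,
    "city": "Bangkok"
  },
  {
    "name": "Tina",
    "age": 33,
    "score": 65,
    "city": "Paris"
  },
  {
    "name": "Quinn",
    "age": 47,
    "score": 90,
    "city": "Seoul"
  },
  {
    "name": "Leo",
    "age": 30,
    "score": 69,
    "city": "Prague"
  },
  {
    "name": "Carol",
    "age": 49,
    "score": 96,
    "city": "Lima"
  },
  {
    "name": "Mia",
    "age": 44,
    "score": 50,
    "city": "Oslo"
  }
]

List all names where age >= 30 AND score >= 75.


Checking both conditions:
  Dave (age=50, score=83) -> YES
  Amir (age=28, score=69) -> no
  Vic (age=28, score=97) -> no
  Tina (age=33, score=65) -> no
  Quinn (age=47, score=90) -> YES
  Leo (age=30, score=69) -> no
  Carol (age=49, score=96) -> YES
  Mia (age=44, score=50) -> no


ANSWER: Dave, Quinn, Carol


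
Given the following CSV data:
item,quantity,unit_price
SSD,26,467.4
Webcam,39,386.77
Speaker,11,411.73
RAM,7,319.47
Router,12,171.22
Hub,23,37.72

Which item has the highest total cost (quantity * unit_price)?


Computing row totals:
  SSD: 12152.4
  Webcam: 15084.03
  Speaker: 4529.03
  RAM: 2236.29
  Router: 2054.64
  Hub: 867.56
Maximum: Webcam (15084.03)

ANSWER: Webcam


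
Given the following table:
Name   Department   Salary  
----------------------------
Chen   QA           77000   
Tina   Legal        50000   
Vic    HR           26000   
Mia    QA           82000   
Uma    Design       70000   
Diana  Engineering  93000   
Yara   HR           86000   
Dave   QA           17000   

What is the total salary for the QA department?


QA department members:
  Chen: 77000
  Mia: 82000
  Dave: 17000
Total = 77000 + 82000 + 17000 = 176000

ANSWER: 176000


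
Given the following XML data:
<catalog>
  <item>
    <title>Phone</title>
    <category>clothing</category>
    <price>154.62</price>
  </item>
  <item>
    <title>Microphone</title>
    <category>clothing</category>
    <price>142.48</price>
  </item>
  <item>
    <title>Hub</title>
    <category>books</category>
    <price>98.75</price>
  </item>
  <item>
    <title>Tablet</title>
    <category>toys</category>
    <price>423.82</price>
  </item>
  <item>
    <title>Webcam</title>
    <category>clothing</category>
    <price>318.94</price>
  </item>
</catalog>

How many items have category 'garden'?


Scanning <item> elements for <category>garden</category>:
Count: 0

ANSWER: 0


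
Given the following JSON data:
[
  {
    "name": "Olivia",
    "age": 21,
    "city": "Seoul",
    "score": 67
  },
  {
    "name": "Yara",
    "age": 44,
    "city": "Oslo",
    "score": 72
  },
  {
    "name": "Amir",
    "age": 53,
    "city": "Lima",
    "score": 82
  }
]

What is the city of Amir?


Looking up record where name = Amir
Record index: 2
Field 'city' = Lima

ANSWER: Lima


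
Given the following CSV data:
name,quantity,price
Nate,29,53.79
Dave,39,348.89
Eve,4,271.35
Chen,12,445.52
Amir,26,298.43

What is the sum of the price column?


Values in 'price' column:
  Row 1: 53.79
  Row 2: 348.89
  Row 3: 271.35
  Row 4: 445.52
  Row 5: 298.43
Sum = 53.79 + 348.89 + 271.35 + 445.52 + 298.43 = 1417.98

ANSWER: 1417.98


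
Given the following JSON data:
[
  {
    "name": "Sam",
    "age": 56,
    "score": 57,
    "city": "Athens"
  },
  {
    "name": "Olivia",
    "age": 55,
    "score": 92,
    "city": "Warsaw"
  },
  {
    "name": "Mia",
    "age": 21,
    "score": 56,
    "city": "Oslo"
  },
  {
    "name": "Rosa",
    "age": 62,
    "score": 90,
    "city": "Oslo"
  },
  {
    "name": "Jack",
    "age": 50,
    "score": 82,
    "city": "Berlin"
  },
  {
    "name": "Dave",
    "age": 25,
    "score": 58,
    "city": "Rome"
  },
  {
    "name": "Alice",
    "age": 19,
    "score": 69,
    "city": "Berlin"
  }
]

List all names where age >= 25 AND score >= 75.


Checking both conditions:
  Sam (age=56, score=57) -> no
  Olivia (age=55, score=92) -> YES
  Mia (age=21, score=56) -> no
  Rosa (age=62, score=90) -> YES
  Jack (age=50, score=82) -> YES
  Dave (age=25, score=58) -> no
  Alice (age=19, score=69) -> no


ANSWER: Olivia, Rosa, Jack


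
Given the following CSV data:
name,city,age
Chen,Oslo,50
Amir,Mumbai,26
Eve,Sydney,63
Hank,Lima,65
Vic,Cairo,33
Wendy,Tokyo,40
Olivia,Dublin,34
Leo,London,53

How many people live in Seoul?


Scanning city column for 'Seoul':
Total matches: 0

ANSWER: 0


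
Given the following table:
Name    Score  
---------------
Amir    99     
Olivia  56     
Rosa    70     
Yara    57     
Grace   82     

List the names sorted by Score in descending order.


Sorting by Score (descending):
  Amir: 99
  Grace: 82
  Rosa: 70
  Yara: 57
  Olivia: 56


ANSWER: Amir, Grace, Rosa, Yara, Olivia


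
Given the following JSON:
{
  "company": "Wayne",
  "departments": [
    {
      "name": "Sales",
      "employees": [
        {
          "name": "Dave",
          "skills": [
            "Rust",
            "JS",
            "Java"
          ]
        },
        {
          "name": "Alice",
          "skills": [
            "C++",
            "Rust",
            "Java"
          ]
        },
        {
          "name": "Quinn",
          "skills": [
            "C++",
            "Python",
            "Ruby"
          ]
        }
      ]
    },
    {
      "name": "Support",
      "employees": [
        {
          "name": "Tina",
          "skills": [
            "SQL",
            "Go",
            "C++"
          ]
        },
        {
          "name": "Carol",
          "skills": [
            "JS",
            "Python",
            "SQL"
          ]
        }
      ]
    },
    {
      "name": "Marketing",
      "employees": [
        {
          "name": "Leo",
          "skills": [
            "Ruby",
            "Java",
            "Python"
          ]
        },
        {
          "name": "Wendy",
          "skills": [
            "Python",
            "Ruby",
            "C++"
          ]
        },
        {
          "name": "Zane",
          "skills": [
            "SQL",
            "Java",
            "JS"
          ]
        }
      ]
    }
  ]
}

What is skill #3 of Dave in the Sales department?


Path: departments[0].employees[0].skills[2]
Value: Java

ANSWER: Java


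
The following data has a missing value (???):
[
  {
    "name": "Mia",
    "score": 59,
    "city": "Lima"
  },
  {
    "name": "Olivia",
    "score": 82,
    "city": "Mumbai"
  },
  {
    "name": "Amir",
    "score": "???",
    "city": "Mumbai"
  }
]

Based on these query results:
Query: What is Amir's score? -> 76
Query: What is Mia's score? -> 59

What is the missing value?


The missing value is Amir's score
From query: Amir's score = 76

ANSWER: 76


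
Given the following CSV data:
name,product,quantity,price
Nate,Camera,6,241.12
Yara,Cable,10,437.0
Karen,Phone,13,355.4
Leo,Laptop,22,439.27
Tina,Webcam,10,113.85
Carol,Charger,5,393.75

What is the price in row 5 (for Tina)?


Row 5: Tina
Column 'price' = 113.85

ANSWER: 113.85


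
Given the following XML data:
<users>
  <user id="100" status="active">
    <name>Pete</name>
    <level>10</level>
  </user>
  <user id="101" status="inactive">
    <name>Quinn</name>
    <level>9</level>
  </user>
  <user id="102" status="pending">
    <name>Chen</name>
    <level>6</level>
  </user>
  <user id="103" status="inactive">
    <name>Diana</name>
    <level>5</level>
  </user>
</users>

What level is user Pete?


Finding user: Pete
<level>10</level>

ANSWER: 10


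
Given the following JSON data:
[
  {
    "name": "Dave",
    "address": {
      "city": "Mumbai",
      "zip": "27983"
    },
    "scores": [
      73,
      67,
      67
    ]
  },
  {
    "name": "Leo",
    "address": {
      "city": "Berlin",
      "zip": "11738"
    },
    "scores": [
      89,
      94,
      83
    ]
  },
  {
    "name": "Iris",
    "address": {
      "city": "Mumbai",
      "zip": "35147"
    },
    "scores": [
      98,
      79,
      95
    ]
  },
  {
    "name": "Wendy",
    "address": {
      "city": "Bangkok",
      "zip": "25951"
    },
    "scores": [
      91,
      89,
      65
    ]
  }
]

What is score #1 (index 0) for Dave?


Path: records[0].scores[0]
Value: 73

ANSWER: 73


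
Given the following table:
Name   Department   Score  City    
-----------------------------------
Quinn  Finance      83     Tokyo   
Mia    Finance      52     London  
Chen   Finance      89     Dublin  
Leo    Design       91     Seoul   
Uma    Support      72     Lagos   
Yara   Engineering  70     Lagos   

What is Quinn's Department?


Row 1: Quinn
Department = Finance

ANSWER: Finance


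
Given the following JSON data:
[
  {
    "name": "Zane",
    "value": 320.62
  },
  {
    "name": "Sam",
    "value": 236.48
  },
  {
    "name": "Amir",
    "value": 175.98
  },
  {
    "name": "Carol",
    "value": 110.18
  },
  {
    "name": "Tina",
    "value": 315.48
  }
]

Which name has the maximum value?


Comparing values:
  Zane: 320.62
  Sam: 236.48
  Amir: 175.98
  Carol: 110.18
  Tina: 315.48
Maximum: Zane (320.62)

ANSWER: Zane


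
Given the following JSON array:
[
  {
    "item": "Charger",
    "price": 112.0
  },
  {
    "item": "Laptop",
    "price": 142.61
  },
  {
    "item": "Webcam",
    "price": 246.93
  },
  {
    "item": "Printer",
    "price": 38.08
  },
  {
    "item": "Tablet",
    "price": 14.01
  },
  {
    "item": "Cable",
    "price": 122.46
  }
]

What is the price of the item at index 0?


Array index 0 -> Charger
price = 112.0

ANSWER: 112.0


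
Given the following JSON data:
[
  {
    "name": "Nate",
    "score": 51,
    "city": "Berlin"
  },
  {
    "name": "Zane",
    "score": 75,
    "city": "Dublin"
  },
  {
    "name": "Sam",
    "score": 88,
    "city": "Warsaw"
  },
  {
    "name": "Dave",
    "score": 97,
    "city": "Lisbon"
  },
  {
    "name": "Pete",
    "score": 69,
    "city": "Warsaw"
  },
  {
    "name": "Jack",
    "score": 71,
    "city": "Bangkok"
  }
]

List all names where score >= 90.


Filtering records where score >= 90:
  Nate (score=51) -> no
  Zane (score=75) -> no
  Sam (score=88) -> no
  Dave (score=97) -> YES
  Pete (score=69) -> no
  Jack (score=71) -> no


ANSWER: Dave


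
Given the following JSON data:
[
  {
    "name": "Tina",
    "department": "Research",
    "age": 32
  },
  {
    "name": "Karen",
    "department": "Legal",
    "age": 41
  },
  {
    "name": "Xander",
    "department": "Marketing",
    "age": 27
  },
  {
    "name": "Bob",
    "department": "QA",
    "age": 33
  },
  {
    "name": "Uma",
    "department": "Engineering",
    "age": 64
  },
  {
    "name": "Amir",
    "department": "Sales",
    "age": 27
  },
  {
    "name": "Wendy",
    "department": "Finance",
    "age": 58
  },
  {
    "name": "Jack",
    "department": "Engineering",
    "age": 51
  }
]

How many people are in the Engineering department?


Scanning records for department = Engineering
  Record 4: Uma
  Record 7: Jack
Count: 2

ANSWER: 2


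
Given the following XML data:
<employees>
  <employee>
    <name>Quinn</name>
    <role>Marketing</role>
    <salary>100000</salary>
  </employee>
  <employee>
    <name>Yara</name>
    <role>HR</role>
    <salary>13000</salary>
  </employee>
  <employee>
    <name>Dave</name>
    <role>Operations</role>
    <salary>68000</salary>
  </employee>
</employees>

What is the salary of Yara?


Searching for <employee> with <name>Yara</name>
Found at position 2
<salary>13000</salary>

ANSWER: 13000


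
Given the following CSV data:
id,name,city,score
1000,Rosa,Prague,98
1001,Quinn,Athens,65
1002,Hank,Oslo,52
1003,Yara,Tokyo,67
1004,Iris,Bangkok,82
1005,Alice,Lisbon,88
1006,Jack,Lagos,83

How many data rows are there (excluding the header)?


Counting rows (excluding header):
Header: id,name,city,score
Data rows: 7

ANSWER: 7


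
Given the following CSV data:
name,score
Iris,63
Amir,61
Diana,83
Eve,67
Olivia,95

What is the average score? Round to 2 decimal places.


Scores: 63, 61, 83, 67, 95
Sum = 369
Count = 5
Average = 369 / 5 = 73.80

ANSWER: 73.80


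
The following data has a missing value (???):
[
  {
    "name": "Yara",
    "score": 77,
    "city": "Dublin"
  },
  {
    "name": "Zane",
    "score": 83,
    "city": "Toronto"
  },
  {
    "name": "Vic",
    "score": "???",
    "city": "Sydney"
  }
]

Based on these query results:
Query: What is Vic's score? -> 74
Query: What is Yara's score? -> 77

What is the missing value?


The missing value is Vic's score
From query: Vic's score = 74

ANSWER: 74


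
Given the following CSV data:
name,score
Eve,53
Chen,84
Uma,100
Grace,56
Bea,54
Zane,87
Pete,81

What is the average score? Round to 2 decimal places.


Scores: 53, 84, 100, 56, 54, 87, 81
Sum = 515
Count = 7
Average = 515 / 7 = 73.57

ANSWER: 73.57


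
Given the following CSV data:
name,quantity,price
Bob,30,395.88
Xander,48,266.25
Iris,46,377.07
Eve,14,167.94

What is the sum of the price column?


Values in 'price' column:
  Row 1: 395.88
  Row 2: 266.25
  Row 3: 377.07
  Row 4: 167.94
Sum = 395.88 + 266.25 + 377.07 + 167.94 = 1207.14

ANSWER: 1207.14


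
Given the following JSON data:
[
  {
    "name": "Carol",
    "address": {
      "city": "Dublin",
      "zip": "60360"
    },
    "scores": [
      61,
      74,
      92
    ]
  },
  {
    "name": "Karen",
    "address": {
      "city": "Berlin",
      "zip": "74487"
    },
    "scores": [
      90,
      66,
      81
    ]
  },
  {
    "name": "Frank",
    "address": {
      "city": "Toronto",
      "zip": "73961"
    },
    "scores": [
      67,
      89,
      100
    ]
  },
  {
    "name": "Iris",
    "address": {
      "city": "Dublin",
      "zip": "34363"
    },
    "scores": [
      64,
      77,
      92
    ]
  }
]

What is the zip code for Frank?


Path: records[2].address.zip
Value: 73961

ANSWER: 73961


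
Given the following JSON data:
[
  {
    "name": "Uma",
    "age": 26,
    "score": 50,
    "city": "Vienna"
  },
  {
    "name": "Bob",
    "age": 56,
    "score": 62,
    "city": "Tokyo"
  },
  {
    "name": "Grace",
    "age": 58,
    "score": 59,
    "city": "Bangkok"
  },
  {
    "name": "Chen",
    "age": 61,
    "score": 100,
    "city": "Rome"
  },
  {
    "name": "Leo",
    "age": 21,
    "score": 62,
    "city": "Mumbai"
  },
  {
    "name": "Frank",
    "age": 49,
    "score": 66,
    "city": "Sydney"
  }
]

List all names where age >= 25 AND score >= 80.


Checking both conditions:
  Uma (age=26, score=50) -> no
  Bob (age=56, score=62) -> no
  Grace (age=58, score=59) -> no
  Chen (age=61, score=100) -> YES
  Leo (age=21, score=62) -> no
  Frank (age=49, score=66) -> no


ANSWER: Chen


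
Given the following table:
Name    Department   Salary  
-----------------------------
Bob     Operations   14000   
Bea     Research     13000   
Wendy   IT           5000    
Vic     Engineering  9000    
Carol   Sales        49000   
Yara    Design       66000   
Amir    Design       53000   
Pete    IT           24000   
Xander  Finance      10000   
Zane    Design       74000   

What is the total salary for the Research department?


Research department members:
  Bea: 13000
Total = 13000 = 13000

ANSWER: 13000


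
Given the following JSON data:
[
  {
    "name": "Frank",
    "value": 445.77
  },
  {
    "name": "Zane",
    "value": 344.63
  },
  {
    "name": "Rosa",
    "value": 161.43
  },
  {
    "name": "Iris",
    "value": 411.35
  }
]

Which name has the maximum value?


Comparing values:
  Frank: 445.77
  Zane: 344.63
  Rosa: 161.43
  Iris: 411.35
Maximum: Frank (445.77)

ANSWER: Frank


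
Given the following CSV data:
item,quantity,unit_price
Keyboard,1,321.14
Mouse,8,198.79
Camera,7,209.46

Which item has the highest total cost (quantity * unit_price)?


Computing row totals:
  Keyboard: 321.14
  Mouse: 1590.32
  Camera: 1466.22
Maximum: Mouse (1590.32)

ANSWER: Mouse


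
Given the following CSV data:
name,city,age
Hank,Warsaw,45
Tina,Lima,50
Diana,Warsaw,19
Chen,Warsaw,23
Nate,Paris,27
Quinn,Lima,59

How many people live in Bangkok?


Scanning city column for 'Bangkok':
Total matches: 0

ANSWER: 0


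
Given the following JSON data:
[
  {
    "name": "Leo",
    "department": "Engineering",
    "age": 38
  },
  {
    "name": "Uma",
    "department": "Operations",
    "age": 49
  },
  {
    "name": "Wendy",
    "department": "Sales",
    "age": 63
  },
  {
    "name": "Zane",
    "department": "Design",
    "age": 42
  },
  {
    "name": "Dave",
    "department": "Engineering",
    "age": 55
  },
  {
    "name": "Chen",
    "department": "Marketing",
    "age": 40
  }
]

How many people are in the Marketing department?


Scanning records for department = Marketing
  Record 5: Chen
Count: 1

ANSWER: 1


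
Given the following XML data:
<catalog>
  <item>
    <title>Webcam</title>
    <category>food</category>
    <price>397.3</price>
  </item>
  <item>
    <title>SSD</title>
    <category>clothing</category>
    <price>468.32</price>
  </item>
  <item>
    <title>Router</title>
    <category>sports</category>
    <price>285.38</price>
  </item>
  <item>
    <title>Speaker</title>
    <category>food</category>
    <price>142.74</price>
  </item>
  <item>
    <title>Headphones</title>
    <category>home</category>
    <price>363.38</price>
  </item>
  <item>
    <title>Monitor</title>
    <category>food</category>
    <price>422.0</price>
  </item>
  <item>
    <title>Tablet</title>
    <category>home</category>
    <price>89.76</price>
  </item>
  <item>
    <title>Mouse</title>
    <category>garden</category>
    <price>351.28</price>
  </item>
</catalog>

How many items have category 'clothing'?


Scanning <item> elements for <category>clothing</category>:
  Item 2: SSD -> MATCH
Count: 1

ANSWER: 1


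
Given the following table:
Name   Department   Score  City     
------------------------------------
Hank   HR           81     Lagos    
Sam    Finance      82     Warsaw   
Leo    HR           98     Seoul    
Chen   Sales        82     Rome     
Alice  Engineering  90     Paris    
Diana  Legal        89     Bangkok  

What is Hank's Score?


Row 1: Hank
Score = 81

ANSWER: 81


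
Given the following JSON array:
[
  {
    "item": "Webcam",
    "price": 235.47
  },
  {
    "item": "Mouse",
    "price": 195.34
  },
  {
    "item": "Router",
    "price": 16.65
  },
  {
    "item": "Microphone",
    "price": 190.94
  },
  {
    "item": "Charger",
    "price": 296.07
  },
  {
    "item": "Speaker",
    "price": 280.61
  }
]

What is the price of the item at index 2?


Array index 2 -> Router
price = 16.65

ANSWER: 16.65


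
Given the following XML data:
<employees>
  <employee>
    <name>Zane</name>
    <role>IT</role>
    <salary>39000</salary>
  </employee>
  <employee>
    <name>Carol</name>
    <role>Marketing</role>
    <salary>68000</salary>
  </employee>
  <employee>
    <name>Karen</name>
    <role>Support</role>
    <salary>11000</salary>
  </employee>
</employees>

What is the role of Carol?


Searching for <employee> with <name>Carol</name>
Found at position 2
<role>Marketing</role>

ANSWER: Marketing


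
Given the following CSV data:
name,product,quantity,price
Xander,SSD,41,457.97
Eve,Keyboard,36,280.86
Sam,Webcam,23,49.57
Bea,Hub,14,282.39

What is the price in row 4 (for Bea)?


Row 4: Bea
Column 'price' = 282.39

ANSWER: 282.39


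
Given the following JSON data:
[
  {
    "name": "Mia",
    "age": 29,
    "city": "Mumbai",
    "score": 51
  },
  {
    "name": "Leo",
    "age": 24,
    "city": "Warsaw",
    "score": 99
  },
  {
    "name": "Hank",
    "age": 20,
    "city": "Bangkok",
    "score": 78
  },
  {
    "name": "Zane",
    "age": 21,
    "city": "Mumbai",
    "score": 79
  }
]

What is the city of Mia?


Looking up record where name = Mia
Record index: 0
Field 'city' = Mumbai

ANSWER: Mumbai


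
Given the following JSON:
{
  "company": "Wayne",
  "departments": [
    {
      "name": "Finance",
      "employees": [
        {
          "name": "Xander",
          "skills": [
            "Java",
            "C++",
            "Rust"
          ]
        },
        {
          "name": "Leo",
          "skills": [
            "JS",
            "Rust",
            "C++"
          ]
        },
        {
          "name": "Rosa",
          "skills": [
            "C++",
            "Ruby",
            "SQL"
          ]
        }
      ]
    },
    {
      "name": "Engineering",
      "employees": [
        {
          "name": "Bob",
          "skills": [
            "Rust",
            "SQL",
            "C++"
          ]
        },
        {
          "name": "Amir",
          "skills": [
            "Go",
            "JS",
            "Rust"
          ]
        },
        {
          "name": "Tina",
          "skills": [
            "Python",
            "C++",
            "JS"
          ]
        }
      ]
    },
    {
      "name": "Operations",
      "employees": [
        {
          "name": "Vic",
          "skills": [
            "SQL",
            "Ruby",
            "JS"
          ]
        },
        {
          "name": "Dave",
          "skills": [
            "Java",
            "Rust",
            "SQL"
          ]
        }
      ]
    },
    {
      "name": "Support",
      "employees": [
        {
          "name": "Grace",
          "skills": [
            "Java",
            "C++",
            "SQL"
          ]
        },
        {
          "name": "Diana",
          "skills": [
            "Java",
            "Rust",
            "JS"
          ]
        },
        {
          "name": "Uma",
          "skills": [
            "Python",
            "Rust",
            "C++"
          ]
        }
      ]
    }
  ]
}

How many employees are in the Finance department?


Path: departments[0].employees
Count: 3

ANSWER: 3


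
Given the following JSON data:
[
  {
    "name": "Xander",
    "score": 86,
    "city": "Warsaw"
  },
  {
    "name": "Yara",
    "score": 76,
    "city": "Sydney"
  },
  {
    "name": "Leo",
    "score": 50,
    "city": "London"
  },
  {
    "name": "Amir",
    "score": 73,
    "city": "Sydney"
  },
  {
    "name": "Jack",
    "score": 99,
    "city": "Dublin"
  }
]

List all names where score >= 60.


Filtering records where score >= 60:
  Xander (score=86) -> YES
  Yara (score=76) -> YES
  Leo (score=50) -> no
  Amir (score=73) -> YES
  Jack (score=99) -> YES


ANSWER: Xander, Yara, Amir, Jack


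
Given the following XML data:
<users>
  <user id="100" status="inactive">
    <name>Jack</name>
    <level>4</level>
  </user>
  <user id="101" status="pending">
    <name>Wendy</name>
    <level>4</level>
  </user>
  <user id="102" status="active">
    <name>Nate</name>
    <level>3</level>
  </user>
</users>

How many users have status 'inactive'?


Counting users with status='inactive':
  Jack (id=100) -> MATCH
Count: 1

ANSWER: 1


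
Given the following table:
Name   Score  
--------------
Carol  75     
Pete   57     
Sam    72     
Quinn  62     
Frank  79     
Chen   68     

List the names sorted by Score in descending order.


Sorting by Score (descending):
  Frank: 79
  Carol: 75
  Sam: 72
  Chen: 68
  Quinn: 62
  Pete: 57


ANSWER: Frank, Carol, Sam, Chen, Quinn, Pete


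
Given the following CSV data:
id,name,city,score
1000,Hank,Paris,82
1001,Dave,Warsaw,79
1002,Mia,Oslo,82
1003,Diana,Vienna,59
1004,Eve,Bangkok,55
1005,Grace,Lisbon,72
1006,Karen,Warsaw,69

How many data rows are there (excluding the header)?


Counting rows (excluding header):
Header: id,name,city,score
Data rows: 7

ANSWER: 7


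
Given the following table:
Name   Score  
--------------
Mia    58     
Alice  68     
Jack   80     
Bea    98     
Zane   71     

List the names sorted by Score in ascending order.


Sorting by Score (ascending):
  Mia: 58
  Alice: 68
  Zane: 71
  Jack: 80
  Bea: 98


ANSWER: Mia, Alice, Zane, Jack, Bea


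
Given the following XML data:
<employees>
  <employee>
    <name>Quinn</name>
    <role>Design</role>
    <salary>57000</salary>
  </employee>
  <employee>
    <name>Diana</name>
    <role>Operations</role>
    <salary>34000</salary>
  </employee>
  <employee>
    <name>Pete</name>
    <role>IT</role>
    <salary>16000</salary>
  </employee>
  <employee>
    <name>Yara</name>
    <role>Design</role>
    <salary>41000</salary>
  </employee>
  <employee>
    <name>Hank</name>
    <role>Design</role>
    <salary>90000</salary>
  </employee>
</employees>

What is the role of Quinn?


Searching for <employee> with <name>Quinn</name>
Found at position 1
<role>Design</role>

ANSWER: Design


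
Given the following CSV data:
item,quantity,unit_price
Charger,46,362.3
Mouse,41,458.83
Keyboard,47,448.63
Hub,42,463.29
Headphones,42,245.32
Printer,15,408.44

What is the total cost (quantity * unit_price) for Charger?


Row: Charger
quantity = 46
unit_price = 362.3
total = 46 * 362.3 = 16665.8

ANSWER: 16665.8


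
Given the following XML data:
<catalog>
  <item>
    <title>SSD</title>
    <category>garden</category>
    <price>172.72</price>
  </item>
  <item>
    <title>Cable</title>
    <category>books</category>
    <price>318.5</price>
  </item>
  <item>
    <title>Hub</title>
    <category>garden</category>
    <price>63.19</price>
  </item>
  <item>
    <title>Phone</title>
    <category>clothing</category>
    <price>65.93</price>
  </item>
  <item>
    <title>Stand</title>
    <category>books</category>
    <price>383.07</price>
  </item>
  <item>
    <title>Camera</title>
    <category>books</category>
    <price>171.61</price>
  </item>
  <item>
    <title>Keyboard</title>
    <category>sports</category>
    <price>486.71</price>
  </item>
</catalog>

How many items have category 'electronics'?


Scanning <item> elements for <category>electronics</category>:
Count: 0

ANSWER: 0


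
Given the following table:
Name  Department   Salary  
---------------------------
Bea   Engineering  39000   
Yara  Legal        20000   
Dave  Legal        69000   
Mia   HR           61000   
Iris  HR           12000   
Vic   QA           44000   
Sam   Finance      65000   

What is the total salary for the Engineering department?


Engineering department members:
  Bea: 39000
Total = 39000 = 39000

ANSWER: 39000


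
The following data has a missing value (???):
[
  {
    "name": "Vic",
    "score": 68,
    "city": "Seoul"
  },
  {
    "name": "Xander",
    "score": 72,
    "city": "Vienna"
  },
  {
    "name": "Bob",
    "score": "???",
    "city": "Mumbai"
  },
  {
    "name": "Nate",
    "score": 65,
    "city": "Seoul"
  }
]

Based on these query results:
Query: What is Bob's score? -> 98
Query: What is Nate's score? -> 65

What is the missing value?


The missing value is Bob's score
From query: Bob's score = 98

ANSWER: 98


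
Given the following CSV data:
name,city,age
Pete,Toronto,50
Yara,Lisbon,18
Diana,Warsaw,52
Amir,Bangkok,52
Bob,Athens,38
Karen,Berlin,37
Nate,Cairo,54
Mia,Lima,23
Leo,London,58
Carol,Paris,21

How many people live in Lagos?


Scanning city column for 'Lagos':
Total matches: 0

ANSWER: 0


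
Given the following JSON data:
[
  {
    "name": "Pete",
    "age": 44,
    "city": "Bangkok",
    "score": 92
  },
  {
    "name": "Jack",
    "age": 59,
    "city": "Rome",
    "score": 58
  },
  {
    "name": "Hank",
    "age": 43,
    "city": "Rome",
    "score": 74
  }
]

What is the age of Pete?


Looking up record where name = Pete
Record index: 0
Field 'age' = 44

ANSWER: 44


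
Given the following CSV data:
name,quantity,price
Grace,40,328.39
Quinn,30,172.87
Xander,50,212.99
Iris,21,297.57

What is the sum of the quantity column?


Values in 'quantity' column:
  Row 1: 40
  Row 2: 30
  Row 3: 50
  Row 4: 21
Sum = 40 + 30 + 50 + 21 = 141

ANSWER: 141


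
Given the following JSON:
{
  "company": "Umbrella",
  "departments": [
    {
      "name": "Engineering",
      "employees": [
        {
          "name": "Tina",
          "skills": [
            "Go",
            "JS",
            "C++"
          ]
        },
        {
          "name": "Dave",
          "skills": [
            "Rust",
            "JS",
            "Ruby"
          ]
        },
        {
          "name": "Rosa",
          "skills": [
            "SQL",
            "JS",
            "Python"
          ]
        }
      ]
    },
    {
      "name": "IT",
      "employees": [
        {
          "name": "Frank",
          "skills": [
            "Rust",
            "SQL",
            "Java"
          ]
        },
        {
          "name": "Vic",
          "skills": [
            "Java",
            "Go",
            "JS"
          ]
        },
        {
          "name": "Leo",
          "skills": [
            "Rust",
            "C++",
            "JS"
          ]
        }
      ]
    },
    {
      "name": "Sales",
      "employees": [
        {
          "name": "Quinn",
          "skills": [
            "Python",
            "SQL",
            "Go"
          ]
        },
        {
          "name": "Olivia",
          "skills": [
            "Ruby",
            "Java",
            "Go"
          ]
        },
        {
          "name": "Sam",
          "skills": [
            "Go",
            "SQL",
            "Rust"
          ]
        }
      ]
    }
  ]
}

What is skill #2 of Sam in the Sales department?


Path: departments[2].employees[2].skills[1]
Value: SQL

ANSWER: SQL


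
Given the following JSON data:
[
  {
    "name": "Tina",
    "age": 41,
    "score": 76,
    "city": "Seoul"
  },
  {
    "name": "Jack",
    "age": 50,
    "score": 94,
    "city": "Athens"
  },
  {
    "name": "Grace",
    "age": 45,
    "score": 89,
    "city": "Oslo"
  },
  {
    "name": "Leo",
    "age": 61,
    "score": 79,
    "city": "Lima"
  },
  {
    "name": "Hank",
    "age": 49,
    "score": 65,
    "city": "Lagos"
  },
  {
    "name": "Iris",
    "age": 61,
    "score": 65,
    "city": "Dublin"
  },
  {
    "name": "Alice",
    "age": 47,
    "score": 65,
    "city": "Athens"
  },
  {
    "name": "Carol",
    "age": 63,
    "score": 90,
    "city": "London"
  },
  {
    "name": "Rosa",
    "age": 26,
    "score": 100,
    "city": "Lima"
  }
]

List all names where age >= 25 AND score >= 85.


Checking both conditions:
  Tina (age=41, score=76) -> no
  Jack (age=50, score=94) -> YES
  Grace (age=45, score=89) -> YES
  Leo (age=61, score=79) -> no
  Hank (age=49, score=65) -> no
  Iris (age=61, score=65) -> no
  Alice (age=47, score=65) -> no
  Carol (age=63, score=90) -> YES
  Rosa (age=26, score=100) -> YES


ANSWER: Jack, Grace, Carol, Rosa


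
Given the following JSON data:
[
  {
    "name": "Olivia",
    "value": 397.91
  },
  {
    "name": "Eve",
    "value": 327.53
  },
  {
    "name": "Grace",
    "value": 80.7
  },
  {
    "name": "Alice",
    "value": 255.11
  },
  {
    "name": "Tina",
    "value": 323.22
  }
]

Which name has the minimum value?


Comparing values:
  Olivia: 397.91
  Eve: 327.53
  Grace: 80.7
  Alice: 255.11
  Tina: 323.22
Minimum: Grace (80.7)

ANSWER: Grace


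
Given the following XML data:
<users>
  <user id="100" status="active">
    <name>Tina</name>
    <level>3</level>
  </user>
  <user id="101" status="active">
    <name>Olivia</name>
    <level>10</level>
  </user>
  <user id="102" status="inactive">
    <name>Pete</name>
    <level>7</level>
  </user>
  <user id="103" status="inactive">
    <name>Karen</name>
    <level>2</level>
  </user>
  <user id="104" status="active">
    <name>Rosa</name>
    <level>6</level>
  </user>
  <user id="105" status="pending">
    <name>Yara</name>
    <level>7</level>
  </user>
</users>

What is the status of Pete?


Finding user with name = Pete
user id="102" status="inactive"

ANSWER: inactive


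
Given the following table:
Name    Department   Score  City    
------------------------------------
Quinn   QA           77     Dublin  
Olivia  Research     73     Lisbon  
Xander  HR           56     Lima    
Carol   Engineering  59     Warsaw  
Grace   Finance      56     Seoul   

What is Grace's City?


Row 5: Grace
City = Seoul

ANSWER: Seoul


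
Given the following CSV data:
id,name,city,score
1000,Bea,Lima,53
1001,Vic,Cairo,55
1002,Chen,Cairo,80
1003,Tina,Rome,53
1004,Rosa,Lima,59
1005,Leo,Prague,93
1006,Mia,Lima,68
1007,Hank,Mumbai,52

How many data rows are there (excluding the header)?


Counting rows (excluding header):
Header: id,name,city,score
Data rows: 8

ANSWER: 8


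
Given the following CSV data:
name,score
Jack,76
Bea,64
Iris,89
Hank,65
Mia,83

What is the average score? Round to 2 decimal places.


Scores: 76, 64, 89, 65, 83
Sum = 377
Count = 5
Average = 377 / 5 = 75.40

ANSWER: 75.40


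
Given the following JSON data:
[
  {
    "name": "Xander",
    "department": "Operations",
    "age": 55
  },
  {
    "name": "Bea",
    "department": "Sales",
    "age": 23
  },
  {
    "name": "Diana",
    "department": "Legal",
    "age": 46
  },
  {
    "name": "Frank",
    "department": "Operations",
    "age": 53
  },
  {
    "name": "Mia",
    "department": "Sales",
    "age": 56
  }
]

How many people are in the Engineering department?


Scanning records for department = Engineering
  No matches found
Count: 0

ANSWER: 0


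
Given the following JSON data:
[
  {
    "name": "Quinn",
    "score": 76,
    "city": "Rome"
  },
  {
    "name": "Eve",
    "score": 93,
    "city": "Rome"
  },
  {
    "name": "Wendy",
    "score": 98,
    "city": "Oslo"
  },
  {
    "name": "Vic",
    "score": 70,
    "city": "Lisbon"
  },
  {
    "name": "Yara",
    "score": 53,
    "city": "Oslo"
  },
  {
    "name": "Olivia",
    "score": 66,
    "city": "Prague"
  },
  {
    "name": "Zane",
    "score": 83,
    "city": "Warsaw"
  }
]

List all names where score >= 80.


Filtering records where score >= 80:
  Quinn (score=76) -> no
  Eve (score=93) -> YES
  Wendy (score=98) -> YES
  Vic (score=70) -> no
  Yara (score=53) -> no
  Olivia (score=66) -> no
  Zane (score=83) -> YES


ANSWER: Eve, Wendy, Zane
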